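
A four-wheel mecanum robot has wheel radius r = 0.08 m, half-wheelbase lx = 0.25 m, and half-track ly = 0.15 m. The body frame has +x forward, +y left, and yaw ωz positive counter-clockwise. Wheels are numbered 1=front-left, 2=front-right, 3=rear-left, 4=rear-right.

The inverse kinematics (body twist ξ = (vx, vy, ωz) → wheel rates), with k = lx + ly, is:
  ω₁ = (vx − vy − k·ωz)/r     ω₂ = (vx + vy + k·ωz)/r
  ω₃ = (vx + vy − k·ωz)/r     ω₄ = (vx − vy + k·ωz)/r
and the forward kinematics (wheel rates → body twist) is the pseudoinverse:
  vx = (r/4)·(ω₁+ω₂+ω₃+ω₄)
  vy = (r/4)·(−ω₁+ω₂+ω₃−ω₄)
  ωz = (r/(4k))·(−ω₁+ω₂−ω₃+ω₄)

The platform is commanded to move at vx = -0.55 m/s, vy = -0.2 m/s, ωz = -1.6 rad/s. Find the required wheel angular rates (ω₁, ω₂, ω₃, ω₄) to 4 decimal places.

k = lx + ly = 0.25 + 0.15 = 0.4000;  k·ωz = 0.4000·-1.6 = -0.6400
ω₁ (FL) = (vx − vy − k·ωz)/r = 0.2900/0.08 = 3.6250
ω₂ (FR) = (vx + vy + k·ωz)/r = -1.3900/0.08 = -17.3750
ω₃ (RL) = (vx + vy − k·ωz)/r = -0.1100/0.08 = -1.3750
ω₄ (RR) = (vx − vy + k·ωz)/r = -0.9900/0.08 = -12.3750

(3.6250, -17.3750, -1.3750, -12.3750)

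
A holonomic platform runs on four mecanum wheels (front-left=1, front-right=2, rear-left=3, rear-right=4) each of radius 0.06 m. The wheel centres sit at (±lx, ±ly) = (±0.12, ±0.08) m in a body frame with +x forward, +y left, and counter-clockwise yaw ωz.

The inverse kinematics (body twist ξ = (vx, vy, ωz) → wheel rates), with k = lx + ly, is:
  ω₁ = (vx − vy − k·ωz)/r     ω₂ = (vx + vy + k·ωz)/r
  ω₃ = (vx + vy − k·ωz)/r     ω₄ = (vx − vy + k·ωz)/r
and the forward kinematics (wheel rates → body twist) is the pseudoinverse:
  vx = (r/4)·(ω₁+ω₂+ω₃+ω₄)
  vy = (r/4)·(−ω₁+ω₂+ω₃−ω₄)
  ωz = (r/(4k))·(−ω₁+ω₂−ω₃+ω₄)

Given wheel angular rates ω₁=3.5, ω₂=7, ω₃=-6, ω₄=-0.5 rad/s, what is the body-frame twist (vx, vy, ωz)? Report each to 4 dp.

(0.0600, -0.0300, 0.6750)

k = lx + ly = 0.12 + 0.08 = 0.2000
ω₁+ω₂+ω₃+ω₄ = 4.0000  →  vx = (0.06/4)·4.0000 = 0.0600
−ω₁+ω₂+ω₃−ω₄ = -2.0000  →  vy = (0.06/4)·-2.0000 = -0.0300
−ω₁+ω₂−ω₃+ω₄ = 9.0000  →  ωz = (0.06/0.8000)·9.0000 = 0.6750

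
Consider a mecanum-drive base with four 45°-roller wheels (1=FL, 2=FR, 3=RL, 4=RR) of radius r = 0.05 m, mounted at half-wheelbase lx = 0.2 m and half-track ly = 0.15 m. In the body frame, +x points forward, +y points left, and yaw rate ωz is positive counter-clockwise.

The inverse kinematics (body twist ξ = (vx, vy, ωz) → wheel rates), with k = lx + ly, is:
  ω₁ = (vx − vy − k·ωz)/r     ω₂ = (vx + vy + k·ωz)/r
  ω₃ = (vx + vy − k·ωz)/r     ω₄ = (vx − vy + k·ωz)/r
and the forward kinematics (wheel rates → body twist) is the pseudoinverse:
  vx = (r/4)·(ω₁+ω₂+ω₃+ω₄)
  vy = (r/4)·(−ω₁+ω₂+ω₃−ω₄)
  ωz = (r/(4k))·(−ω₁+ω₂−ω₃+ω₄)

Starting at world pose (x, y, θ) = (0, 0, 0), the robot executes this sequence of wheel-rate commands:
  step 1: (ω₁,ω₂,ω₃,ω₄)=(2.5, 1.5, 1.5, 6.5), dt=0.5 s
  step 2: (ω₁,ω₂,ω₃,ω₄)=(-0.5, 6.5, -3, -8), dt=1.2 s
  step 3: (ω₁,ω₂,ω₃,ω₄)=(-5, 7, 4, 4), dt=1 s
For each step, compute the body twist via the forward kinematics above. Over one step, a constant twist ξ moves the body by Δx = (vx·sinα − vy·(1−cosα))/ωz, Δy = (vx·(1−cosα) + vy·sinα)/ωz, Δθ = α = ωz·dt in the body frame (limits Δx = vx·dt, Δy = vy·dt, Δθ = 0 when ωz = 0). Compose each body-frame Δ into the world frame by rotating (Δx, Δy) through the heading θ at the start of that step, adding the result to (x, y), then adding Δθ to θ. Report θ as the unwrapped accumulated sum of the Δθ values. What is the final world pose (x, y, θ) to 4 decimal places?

step 1: ξ=(vx,vy,ωz)=(0.1500, -0.0750, 0.1429), dt=0.5 → body Δ=(0.0763, -0.0348, 0.0714) → world pose (0.0763, -0.0348, 0.0714)
step 2: ξ=(vx,vy,ωz)=(-0.0625, 0.1500, 0.0714), dt=1.2 → body Δ=(-0.0826, 0.1766, 0.0857) → world pose (-0.0187, 0.1354, 0.1571)
step 3: ξ=(vx,vy,ωz)=(0.1250, 0.1500, 0.4286), dt=1.0 → body Δ=(0.0896, 0.1718, 0.4286) → world pose (0.0428, 0.3192, 0.5857)

(0.0428, 0.3192, 0.5857)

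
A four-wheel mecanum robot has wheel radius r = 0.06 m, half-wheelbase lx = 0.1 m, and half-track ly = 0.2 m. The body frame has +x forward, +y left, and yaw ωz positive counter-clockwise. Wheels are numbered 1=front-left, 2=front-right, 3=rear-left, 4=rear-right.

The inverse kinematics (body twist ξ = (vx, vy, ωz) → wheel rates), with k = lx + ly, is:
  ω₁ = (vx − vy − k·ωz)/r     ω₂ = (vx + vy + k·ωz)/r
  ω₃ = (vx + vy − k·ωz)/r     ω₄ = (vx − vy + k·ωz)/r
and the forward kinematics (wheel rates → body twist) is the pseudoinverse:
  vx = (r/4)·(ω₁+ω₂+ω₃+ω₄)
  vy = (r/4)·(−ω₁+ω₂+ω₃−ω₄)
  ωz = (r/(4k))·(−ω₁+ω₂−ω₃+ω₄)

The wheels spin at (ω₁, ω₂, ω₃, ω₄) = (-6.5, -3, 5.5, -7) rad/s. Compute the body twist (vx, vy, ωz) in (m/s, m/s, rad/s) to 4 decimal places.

(-0.1650, 0.2400, -0.4500)

k = lx + ly = 0.1 + 0.2 = 0.3000
ω₁+ω₂+ω₃+ω₄ = -11.0000  →  vx = (0.06/4)·-11.0000 = -0.1650
−ω₁+ω₂+ω₃−ω₄ = 16.0000  →  vy = (0.06/4)·16.0000 = 0.2400
−ω₁+ω₂−ω₃+ω₄ = -9.0000  →  ωz = (0.06/1.2000)·-9.0000 = -0.4500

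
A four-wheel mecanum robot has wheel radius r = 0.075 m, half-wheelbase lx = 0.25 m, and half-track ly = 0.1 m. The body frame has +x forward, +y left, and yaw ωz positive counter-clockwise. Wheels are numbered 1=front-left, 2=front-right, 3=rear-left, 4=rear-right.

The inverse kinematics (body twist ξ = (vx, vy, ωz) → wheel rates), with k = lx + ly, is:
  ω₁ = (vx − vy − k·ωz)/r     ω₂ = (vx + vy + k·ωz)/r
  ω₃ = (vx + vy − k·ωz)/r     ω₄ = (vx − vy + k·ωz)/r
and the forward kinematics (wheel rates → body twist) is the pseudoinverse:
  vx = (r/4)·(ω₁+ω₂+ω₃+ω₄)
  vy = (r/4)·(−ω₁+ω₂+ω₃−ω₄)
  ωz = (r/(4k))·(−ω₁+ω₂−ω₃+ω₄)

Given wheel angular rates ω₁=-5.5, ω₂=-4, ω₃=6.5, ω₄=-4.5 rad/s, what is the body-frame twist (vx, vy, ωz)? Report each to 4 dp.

(-0.1406, 0.2344, -0.5089)

k = lx + ly = 0.25 + 0.1 = 0.3500
ω₁+ω₂+ω₃+ω₄ = -7.5000  →  vx = (0.075/4)·-7.5000 = -0.1406
−ω₁+ω₂+ω₃−ω₄ = 12.5000  →  vy = (0.075/4)·12.5000 = 0.2344
−ω₁+ω₂−ω₃+ω₄ = -9.5000  →  ωz = (0.075/1.4000)·-9.5000 = -0.5089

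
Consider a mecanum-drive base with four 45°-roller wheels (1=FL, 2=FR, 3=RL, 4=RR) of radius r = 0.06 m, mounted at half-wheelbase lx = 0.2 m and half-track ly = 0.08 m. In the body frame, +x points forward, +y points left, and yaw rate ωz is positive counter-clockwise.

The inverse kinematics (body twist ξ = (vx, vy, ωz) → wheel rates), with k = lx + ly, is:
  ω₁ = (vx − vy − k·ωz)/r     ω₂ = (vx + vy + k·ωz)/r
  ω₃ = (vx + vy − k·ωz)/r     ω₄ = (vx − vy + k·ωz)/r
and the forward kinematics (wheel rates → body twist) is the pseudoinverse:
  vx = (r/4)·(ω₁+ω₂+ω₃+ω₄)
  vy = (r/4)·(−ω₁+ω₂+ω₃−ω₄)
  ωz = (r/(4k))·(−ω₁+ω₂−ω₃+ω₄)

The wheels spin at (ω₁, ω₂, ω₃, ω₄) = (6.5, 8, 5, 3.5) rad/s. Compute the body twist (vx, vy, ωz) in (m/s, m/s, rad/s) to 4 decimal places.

(0.3450, 0.0450, 0.0000)

k = lx + ly = 0.2 + 0.08 = 0.2800
ω₁+ω₂+ω₃+ω₄ = 23.0000  →  vx = (0.06/4)·23.0000 = 0.3450
−ω₁+ω₂+ω₃−ω₄ = 3.0000  →  vy = (0.06/4)·3.0000 = 0.0450
−ω₁+ω₂−ω₃+ω₄ = 0.0000  →  ωz = (0.06/1.1200)·0.0000 = 0.0000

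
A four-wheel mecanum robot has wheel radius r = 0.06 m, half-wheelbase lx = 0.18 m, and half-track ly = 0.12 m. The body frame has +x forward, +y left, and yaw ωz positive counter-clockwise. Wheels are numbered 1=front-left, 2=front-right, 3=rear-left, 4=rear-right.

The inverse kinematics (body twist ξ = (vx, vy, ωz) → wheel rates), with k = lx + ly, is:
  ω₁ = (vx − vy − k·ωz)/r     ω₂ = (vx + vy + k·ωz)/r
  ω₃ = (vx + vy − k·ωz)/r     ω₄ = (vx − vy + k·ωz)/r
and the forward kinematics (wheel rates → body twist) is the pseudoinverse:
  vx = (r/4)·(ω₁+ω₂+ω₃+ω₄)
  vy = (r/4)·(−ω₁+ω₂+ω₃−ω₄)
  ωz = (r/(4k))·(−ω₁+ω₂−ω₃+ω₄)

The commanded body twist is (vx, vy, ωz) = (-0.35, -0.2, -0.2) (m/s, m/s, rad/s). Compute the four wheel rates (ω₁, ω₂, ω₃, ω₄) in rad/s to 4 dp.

k = lx + ly = 0.18 + 0.12 = 0.3000;  k·ωz = 0.3000·-0.2 = -0.0600
ω₁ (FL) = (vx − vy − k·ωz)/r = -0.0900/0.06 = -1.5000
ω₂ (FR) = (vx + vy + k·ωz)/r = -0.6100/0.06 = -10.1667
ω₃ (RL) = (vx + vy − k·ωz)/r = -0.4900/0.06 = -8.1667
ω₄ (RR) = (vx − vy + k·ωz)/r = -0.2100/0.06 = -3.5000

(-1.5000, -10.1667, -8.1667, -3.5000)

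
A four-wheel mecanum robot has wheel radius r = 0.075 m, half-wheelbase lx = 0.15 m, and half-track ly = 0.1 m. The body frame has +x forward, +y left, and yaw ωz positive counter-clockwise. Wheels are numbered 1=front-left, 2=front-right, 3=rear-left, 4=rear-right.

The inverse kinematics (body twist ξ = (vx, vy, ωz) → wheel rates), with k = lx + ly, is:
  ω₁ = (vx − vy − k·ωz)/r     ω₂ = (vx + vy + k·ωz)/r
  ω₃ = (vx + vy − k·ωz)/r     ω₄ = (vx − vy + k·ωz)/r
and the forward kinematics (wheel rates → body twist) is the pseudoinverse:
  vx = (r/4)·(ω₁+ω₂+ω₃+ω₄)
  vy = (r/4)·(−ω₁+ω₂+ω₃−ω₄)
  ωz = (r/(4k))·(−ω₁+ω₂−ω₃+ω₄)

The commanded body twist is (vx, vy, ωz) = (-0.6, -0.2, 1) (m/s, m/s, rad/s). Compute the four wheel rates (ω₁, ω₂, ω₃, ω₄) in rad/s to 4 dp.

(-8.6667, -7.3333, -14.0000, -2.0000)

k = lx + ly = 0.15 + 0.1 = 0.2500;  k·ωz = 0.2500·1 = 0.2500
ω₁ (FL) = (vx − vy − k·ωz)/r = -0.6500/0.075 = -8.6667
ω₂ (FR) = (vx + vy + k·ωz)/r = -0.5500/0.075 = -7.3333
ω₃ (RL) = (vx + vy − k·ωz)/r = -1.0500/0.075 = -14.0000
ω₄ (RR) = (vx − vy + k·ωz)/r = -0.1500/0.075 = -2.0000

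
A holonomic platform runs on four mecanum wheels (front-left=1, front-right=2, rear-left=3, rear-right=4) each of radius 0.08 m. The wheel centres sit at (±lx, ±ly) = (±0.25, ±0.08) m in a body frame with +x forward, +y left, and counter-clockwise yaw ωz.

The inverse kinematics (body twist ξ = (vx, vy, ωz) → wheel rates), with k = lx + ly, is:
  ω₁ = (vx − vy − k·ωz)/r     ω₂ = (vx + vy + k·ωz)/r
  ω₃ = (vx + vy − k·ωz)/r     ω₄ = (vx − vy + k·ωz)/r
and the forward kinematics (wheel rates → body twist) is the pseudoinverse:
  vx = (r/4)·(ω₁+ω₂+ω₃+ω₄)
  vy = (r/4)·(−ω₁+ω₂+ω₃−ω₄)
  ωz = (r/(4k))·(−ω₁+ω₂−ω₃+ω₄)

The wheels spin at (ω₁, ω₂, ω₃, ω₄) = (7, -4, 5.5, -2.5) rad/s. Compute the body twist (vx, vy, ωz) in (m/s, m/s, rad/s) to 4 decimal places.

(0.1200, -0.0600, -1.1515)

k = lx + ly = 0.25 + 0.08 = 0.3300
ω₁+ω₂+ω₃+ω₄ = 6.0000  →  vx = (0.08/4)·6.0000 = 0.1200
−ω₁+ω₂+ω₃−ω₄ = -3.0000  →  vy = (0.08/4)·-3.0000 = -0.0600
−ω₁+ω₂−ω₃+ω₄ = -19.0000  →  ωz = (0.08/1.3200)·-19.0000 = -1.1515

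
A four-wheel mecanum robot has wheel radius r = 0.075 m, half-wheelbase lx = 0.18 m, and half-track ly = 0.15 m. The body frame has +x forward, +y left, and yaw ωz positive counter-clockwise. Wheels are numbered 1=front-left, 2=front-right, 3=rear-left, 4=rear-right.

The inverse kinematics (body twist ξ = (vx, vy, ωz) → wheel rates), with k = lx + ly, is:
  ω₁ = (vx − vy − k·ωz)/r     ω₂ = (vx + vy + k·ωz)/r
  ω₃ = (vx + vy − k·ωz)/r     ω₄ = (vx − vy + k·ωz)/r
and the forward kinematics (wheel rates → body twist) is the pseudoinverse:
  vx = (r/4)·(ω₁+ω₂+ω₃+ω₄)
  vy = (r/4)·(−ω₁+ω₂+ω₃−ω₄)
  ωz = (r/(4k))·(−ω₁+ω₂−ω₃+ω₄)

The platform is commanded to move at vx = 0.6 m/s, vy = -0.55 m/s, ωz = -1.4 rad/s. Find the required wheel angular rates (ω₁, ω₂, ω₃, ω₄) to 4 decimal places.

k = lx + ly = 0.18 + 0.15 = 0.3300;  k·ωz = 0.3300·-1.4 = -0.4620
ω₁ (FL) = (vx − vy − k·ωz)/r = 1.6120/0.075 = 21.4933
ω₂ (FR) = (vx + vy + k·ωz)/r = -0.4120/0.075 = -5.4933
ω₃ (RL) = (vx + vy − k·ωz)/r = 0.5120/0.075 = 6.8267
ω₄ (RR) = (vx − vy + k·ωz)/r = 0.6880/0.075 = 9.1733

(21.4933, -5.4933, 6.8267, 9.1733)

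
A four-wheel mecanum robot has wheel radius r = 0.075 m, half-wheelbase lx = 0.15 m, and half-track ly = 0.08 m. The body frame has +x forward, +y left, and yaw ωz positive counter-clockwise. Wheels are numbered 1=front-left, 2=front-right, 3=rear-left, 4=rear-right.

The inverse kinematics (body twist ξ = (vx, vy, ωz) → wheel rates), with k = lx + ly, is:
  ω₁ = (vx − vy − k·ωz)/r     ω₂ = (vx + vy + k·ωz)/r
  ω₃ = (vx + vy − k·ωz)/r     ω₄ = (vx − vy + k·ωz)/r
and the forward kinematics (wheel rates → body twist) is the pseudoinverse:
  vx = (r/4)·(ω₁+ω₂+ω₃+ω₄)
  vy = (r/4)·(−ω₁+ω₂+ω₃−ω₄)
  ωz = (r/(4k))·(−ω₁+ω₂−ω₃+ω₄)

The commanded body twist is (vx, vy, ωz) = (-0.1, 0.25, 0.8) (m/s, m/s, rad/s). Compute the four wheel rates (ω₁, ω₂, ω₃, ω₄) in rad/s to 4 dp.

(-7.1200, 4.4533, -0.4533, -2.2133)

k = lx + ly = 0.15 + 0.08 = 0.2300;  k·ωz = 0.2300·0.8 = 0.1840
ω₁ (FL) = (vx − vy − k·ωz)/r = -0.5340/0.075 = -7.1200
ω₂ (FR) = (vx + vy + k·ωz)/r = 0.3340/0.075 = 4.4533
ω₃ (RL) = (vx + vy − k·ωz)/r = -0.0340/0.075 = -0.4533
ω₄ (RR) = (vx − vy + k·ωz)/r = -0.1660/0.075 = -2.2133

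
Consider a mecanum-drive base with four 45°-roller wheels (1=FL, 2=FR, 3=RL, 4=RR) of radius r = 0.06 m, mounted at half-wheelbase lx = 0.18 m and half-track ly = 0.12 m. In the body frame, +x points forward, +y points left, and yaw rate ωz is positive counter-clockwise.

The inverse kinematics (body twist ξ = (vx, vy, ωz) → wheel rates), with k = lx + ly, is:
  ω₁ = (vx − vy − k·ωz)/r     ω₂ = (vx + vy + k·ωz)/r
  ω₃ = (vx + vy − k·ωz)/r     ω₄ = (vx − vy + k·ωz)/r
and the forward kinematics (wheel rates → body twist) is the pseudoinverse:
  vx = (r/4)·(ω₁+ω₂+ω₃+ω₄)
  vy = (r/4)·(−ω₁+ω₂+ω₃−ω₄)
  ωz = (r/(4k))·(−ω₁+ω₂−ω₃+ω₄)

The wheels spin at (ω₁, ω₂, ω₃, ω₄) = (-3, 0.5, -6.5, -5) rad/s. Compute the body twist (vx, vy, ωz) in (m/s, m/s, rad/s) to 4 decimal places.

k = lx + ly = 0.18 + 0.12 = 0.3000
ω₁+ω₂+ω₃+ω₄ = -14.0000  →  vx = (0.06/4)·-14.0000 = -0.2100
−ω₁+ω₂+ω₃−ω₄ = 2.0000  →  vy = (0.06/4)·2.0000 = 0.0300
−ω₁+ω₂−ω₃+ω₄ = 5.0000  →  ωz = (0.06/1.2000)·5.0000 = 0.2500

(-0.2100, 0.0300, 0.2500)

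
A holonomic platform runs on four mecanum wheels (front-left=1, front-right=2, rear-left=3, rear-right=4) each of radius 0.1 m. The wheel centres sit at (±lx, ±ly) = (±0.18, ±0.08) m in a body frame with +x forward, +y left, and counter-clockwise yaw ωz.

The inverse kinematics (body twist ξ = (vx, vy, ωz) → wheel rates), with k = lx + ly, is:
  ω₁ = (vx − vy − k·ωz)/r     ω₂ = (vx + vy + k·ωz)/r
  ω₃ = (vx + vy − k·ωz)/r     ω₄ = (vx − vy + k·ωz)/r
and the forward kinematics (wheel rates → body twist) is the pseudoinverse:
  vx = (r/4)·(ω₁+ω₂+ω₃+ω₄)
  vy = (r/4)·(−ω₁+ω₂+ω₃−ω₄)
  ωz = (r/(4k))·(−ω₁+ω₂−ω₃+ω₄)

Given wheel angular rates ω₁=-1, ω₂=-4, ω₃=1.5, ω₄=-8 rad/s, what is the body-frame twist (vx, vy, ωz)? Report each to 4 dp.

k = lx + ly = 0.18 + 0.08 = 0.2600
ω₁+ω₂+ω₃+ω₄ = -11.5000  →  vx = (0.1/4)·-11.5000 = -0.2875
−ω₁+ω₂+ω₃−ω₄ = 6.5000  →  vy = (0.1/4)·6.5000 = 0.1625
−ω₁+ω₂−ω₃+ω₄ = -12.5000  →  ωz = (0.1/1.0400)·-12.5000 = -1.2019

(-0.2875, 0.1625, -1.2019)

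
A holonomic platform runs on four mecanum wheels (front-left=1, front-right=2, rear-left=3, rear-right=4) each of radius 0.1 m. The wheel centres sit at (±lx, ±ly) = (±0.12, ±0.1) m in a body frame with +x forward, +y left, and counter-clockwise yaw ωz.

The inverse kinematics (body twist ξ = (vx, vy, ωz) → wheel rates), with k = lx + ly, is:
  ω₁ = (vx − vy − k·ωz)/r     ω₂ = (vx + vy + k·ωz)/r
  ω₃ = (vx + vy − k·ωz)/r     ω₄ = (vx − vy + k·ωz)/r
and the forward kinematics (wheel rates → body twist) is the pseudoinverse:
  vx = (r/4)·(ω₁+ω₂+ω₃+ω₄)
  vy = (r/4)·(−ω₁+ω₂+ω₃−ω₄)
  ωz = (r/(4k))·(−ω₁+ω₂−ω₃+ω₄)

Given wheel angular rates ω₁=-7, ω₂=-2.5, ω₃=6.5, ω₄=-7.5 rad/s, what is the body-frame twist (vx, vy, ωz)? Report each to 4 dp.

(-0.2625, 0.4625, -1.0795)

k = lx + ly = 0.12 + 0.1 = 0.2200
ω₁+ω₂+ω₃+ω₄ = -10.5000  →  vx = (0.1/4)·-10.5000 = -0.2625
−ω₁+ω₂+ω₃−ω₄ = 18.5000  →  vy = (0.1/4)·18.5000 = 0.4625
−ω₁+ω₂−ω₃+ω₄ = -9.5000  →  ωz = (0.1/0.8800)·-9.5000 = -1.0795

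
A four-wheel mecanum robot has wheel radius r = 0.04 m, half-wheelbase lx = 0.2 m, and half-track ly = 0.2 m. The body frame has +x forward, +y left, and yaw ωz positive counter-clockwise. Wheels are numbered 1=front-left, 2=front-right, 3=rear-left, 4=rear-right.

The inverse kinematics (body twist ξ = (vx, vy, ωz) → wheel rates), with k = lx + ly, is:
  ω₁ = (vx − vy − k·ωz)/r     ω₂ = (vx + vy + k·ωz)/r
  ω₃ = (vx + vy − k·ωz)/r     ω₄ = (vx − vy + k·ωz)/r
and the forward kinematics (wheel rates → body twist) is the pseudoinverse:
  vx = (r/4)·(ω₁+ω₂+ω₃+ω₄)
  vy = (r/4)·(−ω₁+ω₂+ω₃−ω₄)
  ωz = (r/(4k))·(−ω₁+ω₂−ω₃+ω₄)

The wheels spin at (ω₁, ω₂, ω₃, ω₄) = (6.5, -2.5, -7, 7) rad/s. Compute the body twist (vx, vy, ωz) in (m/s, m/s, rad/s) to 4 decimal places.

k = lx + ly = 0.2 + 0.2 = 0.4000
ω₁+ω₂+ω₃+ω₄ = 4.0000  →  vx = (0.04/4)·4.0000 = 0.0400
−ω₁+ω₂+ω₃−ω₄ = -23.0000  →  vy = (0.04/4)·-23.0000 = -0.2300
−ω₁+ω₂−ω₃+ω₄ = 5.0000  →  ωz = (0.04/1.6000)·5.0000 = 0.1250

(0.0400, -0.2300, 0.1250)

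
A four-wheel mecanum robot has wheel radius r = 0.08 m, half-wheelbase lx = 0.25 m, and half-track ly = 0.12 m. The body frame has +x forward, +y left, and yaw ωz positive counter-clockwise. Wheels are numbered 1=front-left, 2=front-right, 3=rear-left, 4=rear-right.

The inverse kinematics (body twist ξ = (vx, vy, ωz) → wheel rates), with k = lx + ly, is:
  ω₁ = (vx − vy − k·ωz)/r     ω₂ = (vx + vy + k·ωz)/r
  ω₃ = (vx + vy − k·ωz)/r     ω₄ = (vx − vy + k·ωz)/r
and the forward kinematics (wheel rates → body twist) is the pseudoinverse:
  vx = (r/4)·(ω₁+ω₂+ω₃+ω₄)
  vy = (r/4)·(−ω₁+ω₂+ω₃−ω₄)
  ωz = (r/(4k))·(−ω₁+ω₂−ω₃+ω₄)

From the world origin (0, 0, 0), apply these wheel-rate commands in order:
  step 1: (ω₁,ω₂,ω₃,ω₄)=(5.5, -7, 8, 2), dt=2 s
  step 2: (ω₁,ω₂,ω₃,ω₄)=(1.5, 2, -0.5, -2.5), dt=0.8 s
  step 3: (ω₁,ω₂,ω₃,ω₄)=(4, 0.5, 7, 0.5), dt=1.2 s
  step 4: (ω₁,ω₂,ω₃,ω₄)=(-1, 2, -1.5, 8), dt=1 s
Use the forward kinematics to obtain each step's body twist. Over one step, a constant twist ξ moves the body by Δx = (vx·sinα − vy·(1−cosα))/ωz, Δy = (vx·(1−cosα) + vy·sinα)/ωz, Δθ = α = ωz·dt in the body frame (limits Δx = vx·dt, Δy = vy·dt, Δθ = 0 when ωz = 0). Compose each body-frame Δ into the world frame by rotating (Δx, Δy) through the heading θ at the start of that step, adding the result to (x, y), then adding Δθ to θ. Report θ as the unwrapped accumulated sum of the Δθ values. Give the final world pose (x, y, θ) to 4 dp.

step 1: ξ=(vx,vy,ωz)=(0.1700, -0.1300, -1.0000), dt=2.0 → body Δ=(-0.0295, -0.3590, -2.0000) → world pose (-0.0295, -0.3590, -2.0000)
step 2: ξ=(vx,vy,ωz)=(0.0100, 0.0500, -0.0811), dt=0.8 → body Δ=(0.0093, 0.0397, -0.0649) → world pose (0.0027, -0.3839, -2.0649)
step 3: ξ=(vx,vy,ωz)=(0.2400, 0.0600, -0.5405), dt=1.2 → body Δ=(0.2908, -0.0231, -0.6486) → world pose (-0.1555, -0.6290, -2.7135)
step 4: ξ=(vx,vy,ωz)=(0.1500, -0.1300, 0.6757), dt=1.0 → body Δ=(0.1811, -0.0716, 0.6757) → world pose (-0.3500, -0.6390, -2.0378)

(-0.3500, -0.6390, -2.0378)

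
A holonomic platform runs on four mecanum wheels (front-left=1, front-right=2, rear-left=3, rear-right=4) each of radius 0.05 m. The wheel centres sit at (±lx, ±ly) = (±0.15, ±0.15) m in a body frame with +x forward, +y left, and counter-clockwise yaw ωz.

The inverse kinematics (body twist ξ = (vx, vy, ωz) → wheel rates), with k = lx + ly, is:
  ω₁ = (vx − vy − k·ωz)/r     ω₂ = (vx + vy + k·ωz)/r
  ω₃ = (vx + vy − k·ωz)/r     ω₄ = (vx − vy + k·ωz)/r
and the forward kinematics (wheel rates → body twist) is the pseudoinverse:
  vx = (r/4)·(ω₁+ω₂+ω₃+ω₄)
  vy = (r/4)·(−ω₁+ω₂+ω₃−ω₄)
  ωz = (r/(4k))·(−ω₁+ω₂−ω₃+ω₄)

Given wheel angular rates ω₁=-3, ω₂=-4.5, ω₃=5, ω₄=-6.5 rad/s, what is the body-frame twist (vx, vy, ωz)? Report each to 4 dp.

(-0.1125, 0.1250, -0.5417)

k = lx + ly = 0.15 + 0.15 = 0.3000
ω₁+ω₂+ω₃+ω₄ = -9.0000  →  vx = (0.05/4)·-9.0000 = -0.1125
−ω₁+ω₂+ω₃−ω₄ = 10.0000  →  vy = (0.05/4)·10.0000 = 0.1250
−ω₁+ω₂−ω₃+ω₄ = -13.0000  →  ωz = (0.05/1.2000)·-13.0000 = -0.5417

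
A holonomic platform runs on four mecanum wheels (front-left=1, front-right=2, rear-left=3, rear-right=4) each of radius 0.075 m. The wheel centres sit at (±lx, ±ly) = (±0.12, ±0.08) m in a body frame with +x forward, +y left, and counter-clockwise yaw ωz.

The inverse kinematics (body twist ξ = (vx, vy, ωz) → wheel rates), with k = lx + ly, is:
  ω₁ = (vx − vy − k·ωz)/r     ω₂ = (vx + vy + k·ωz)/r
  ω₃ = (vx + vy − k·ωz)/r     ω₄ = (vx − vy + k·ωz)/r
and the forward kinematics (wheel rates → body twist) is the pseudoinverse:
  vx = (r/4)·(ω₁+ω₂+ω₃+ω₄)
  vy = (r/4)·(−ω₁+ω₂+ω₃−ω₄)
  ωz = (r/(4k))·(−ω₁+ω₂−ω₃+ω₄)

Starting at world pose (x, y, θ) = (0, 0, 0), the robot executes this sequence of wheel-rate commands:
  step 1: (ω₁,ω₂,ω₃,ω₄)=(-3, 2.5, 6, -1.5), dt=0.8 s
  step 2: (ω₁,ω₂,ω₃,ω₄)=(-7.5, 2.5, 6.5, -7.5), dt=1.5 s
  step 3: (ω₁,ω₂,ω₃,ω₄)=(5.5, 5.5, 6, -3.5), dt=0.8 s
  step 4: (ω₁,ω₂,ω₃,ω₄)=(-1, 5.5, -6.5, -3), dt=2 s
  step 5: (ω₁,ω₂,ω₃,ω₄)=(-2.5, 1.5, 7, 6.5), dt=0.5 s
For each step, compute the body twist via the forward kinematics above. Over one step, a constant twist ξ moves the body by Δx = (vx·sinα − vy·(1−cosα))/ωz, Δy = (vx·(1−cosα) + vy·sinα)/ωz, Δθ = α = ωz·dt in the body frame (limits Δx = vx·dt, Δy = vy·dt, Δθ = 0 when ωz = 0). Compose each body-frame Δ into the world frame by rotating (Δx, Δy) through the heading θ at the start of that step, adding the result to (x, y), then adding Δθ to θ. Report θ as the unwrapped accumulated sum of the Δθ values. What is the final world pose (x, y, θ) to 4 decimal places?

(0.4016, 1.0146, 0.6141)

step 1: ξ=(vx,vy,ωz)=(0.0750, 0.2437, -0.1875), dt=0.8 → body Δ=(0.0744, 0.1898, -0.1500) → world pose (0.0744, 0.1898, -0.1500)
step 2: ξ=(vx,vy,ωz)=(-0.1125, 0.4500, -0.3750), dt=1.5 → body Δ=(0.0249, 0.6862, -0.5625) → world pose (0.2015, 0.8645, -0.7125)
step 3: ξ=(vx,vy,ωz)=(0.2531, 0.1781, -0.8906), dt=0.8 → body Δ=(0.2345, 0.0616, -0.7125) → world pose (0.4192, 0.7579, -1.4250)
step 4: ξ=(vx,vy,ωz)=(-0.0938, 0.0562, 0.9375), dt=2.0 → body Δ=(-0.1734, -0.0727, 1.8750) → world pose (0.3221, 0.9189, 0.4500)
step 5: ξ=(vx,vy,ωz)=(0.2344, 0.0844, 0.3281), dt=0.5 → body Δ=(0.1132, 0.0516, 0.1641) → world pose (0.4016, 1.0146, 0.6141)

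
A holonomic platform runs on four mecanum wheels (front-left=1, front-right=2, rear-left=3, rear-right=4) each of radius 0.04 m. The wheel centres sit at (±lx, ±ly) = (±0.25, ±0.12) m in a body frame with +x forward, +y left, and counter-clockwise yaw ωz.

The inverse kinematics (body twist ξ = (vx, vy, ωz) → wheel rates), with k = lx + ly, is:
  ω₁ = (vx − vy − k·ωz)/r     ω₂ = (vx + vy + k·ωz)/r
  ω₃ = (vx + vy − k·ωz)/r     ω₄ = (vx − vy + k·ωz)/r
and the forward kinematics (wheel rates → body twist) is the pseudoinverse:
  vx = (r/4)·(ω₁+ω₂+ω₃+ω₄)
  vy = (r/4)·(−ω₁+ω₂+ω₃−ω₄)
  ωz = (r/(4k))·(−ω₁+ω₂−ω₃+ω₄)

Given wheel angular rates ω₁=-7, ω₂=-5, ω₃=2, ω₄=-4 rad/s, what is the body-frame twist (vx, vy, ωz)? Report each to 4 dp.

k = lx + ly = 0.25 + 0.12 = 0.3700
ω₁+ω₂+ω₃+ω₄ = -14.0000  →  vx = (0.04/4)·-14.0000 = -0.1400
−ω₁+ω₂+ω₃−ω₄ = 8.0000  →  vy = (0.04/4)·8.0000 = 0.0800
−ω₁+ω₂−ω₃+ω₄ = -4.0000  →  ωz = (0.04/1.4800)·-4.0000 = -0.1081

(-0.1400, 0.0800, -0.1081)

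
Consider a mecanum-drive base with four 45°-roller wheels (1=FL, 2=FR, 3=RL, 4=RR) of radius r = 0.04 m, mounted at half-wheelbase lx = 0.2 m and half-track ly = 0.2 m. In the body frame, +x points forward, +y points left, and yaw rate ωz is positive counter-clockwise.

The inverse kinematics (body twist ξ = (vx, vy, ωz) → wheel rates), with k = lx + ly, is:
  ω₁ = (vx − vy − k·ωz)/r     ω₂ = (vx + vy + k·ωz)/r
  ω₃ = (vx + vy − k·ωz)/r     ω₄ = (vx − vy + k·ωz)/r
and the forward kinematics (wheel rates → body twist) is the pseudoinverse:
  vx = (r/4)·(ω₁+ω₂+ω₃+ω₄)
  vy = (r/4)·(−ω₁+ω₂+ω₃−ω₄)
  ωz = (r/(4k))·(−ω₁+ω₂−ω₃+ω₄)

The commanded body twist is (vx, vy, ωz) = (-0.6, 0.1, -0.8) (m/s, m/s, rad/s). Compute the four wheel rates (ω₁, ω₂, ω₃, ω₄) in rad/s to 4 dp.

k = lx + ly = 0.2 + 0.2 = 0.4000;  k·ωz = 0.4000·-0.8 = -0.3200
ω₁ (FL) = (vx − vy − k·ωz)/r = -0.3800/0.04 = -9.5000
ω₂ (FR) = (vx + vy + k·ωz)/r = -0.8200/0.04 = -20.5000
ω₃ (RL) = (vx + vy − k·ωz)/r = -0.1800/0.04 = -4.5000
ω₄ (RR) = (vx − vy + k·ωz)/r = -1.0200/0.04 = -25.5000

(-9.5000, -20.5000, -4.5000, -25.5000)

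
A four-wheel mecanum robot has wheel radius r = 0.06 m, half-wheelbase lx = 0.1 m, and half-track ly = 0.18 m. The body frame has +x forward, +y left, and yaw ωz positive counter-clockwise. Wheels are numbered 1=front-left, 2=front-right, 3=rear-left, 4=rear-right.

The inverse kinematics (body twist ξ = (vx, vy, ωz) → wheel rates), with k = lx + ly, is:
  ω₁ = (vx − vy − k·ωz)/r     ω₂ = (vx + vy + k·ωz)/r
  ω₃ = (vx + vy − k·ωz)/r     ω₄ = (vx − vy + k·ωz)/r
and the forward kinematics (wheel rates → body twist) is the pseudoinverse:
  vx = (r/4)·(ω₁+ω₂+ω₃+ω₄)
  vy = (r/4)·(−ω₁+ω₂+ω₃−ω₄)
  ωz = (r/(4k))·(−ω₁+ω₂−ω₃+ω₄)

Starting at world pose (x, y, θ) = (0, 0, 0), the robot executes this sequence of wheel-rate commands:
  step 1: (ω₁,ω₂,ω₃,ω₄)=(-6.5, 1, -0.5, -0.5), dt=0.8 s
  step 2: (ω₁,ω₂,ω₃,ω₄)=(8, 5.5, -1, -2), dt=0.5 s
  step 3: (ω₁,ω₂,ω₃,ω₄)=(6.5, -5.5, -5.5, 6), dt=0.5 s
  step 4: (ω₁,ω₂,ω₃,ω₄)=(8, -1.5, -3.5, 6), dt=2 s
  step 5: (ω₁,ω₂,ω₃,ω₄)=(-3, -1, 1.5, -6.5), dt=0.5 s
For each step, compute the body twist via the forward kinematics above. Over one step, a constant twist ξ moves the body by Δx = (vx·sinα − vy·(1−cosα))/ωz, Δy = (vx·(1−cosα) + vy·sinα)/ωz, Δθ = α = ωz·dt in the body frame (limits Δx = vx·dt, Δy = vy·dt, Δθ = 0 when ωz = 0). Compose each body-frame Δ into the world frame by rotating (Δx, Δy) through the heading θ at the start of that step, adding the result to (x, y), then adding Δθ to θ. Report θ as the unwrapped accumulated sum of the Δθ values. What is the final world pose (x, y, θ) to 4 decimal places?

(0.3456, -0.5173, 0.0536)

step 1: ξ=(vx,vy,ωz)=(-0.0975, 0.1125, 0.4018), dt=0.8 → body Δ=(-0.0910, 0.0760, 0.3214) → world pose (-0.0910, 0.0760, 0.3214)
step 2: ξ=(vx,vy,ωz)=(0.1575, -0.0225, -0.1875), dt=0.5 → body Δ=(0.0781, -0.0149, -0.0937) → world pose (-0.0122, 0.0865, 0.2277)
step 3: ξ=(vx,vy,ωz)=(0.0225, -0.3525, -0.0268), dt=0.5 → body Δ=(0.0101, -0.1763, -0.0134) → world pose (0.0374, -0.0829, 0.2143)
step 4: ξ=(vx,vy,ωz)=(0.1350, -0.2850, 0.0000), dt=2.0 → body Δ=(0.2700, -0.5700, 0.0000) → world pose (0.4225, -0.5825, 0.2143)
step 5: ξ=(vx,vy,ωz)=(-0.1350, 0.1500, -0.3214), dt=0.5 → body Δ=(-0.0612, 0.0801, -0.1607) → world pose (0.3456, -0.5173, 0.0536)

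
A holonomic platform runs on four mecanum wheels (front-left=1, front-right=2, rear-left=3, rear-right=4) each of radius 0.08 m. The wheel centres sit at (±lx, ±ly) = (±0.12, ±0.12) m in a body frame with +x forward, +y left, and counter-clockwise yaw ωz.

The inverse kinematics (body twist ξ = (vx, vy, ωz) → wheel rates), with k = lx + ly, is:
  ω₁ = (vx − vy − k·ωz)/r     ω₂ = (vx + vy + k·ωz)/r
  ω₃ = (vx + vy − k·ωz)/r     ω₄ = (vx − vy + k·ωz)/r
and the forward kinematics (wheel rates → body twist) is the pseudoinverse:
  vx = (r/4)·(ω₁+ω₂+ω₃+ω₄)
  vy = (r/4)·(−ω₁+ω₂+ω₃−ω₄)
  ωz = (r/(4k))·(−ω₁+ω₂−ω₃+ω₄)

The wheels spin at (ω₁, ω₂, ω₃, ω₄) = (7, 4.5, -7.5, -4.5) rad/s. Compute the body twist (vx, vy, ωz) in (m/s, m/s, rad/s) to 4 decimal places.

(-0.0100, -0.1100, 0.0417)

k = lx + ly = 0.12 + 0.12 = 0.2400
ω₁+ω₂+ω₃+ω₄ = -0.5000  →  vx = (0.08/4)·-0.5000 = -0.0100
−ω₁+ω₂+ω₃−ω₄ = -5.5000  →  vy = (0.08/4)·-5.5000 = -0.1100
−ω₁+ω₂−ω₃+ω₄ = 0.5000  →  ωz = (0.08/0.9600)·0.5000 = 0.0417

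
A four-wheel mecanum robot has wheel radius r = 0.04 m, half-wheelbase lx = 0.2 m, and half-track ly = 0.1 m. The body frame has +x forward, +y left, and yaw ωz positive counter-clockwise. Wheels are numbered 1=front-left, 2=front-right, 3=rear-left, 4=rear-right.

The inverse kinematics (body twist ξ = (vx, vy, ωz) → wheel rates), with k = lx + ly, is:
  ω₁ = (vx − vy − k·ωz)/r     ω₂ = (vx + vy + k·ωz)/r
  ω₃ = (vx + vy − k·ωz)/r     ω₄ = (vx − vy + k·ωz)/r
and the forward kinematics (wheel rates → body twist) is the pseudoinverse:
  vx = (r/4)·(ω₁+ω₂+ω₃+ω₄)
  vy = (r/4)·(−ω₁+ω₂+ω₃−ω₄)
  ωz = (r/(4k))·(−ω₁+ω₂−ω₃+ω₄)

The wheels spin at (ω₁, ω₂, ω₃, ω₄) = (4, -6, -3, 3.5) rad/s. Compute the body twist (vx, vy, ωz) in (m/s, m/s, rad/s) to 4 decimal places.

(-0.0150, -0.1650, -0.1167)

k = lx + ly = 0.2 + 0.1 = 0.3000
ω₁+ω₂+ω₃+ω₄ = -1.5000  →  vx = (0.04/4)·-1.5000 = -0.0150
−ω₁+ω₂+ω₃−ω₄ = -16.5000  →  vy = (0.04/4)·-16.5000 = -0.1650
−ω₁+ω₂−ω₃+ω₄ = -3.5000  →  ωz = (0.04/1.2000)·-3.5000 = -0.1167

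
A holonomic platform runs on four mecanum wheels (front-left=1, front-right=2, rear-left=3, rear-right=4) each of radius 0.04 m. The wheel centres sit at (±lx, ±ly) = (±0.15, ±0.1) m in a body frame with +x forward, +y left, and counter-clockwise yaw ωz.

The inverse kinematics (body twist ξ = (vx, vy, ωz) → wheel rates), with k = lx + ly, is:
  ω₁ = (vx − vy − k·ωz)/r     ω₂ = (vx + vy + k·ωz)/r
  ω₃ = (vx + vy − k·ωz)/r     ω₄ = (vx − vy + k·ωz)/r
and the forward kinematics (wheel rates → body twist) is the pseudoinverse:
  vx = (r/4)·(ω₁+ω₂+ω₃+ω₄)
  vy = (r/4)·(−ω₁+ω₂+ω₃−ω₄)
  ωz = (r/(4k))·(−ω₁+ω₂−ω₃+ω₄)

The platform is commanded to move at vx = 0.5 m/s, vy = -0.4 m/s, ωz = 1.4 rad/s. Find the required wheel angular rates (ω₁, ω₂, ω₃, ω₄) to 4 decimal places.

(13.7500, 11.2500, -6.2500, 31.2500)

k = lx + ly = 0.15 + 0.1 = 0.2500;  k·ωz = 0.2500·1.4 = 0.3500
ω₁ (FL) = (vx − vy − k·ωz)/r = 0.5500/0.04 = 13.7500
ω₂ (FR) = (vx + vy + k·ωz)/r = 0.4500/0.04 = 11.2500
ω₃ (RL) = (vx + vy − k·ωz)/r = -0.2500/0.04 = -6.2500
ω₄ (RR) = (vx − vy + k·ωz)/r = 1.2500/0.04 = 31.2500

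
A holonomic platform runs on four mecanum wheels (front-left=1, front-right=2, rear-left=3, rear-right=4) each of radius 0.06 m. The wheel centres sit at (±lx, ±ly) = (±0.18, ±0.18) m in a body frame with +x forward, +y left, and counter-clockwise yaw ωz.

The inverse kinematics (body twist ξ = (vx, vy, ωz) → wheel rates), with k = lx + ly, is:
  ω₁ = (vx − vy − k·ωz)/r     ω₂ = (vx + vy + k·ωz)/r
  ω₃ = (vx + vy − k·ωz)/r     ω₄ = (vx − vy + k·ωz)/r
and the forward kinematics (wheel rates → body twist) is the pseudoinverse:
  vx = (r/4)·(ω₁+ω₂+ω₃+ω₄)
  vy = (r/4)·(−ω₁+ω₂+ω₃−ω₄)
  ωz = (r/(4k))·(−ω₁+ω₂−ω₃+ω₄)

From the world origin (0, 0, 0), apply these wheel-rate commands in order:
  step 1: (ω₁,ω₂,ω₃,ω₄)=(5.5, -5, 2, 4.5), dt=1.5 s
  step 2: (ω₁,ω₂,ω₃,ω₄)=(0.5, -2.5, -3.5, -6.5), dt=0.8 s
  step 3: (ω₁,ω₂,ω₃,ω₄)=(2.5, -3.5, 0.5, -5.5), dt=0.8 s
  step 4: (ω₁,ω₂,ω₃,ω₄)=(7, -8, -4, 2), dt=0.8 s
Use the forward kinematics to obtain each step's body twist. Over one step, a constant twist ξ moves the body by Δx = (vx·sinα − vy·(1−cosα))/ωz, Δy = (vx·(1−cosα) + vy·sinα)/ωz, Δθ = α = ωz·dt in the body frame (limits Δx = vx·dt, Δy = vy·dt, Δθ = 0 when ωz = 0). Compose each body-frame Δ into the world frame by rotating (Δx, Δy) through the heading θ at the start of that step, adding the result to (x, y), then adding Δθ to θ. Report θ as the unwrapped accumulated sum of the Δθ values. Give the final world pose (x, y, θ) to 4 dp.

(-0.3333, -0.2270, -1.4000)

step 1: ξ=(vx,vy,ωz)=(0.1050, -0.1950, -0.3333), dt=1.5 → body Δ=(0.0794, -0.3190, -0.5000) → world pose (0.0794, -0.3190, -0.5000)
step 2: ξ=(vx,vy,ωz)=(-0.1800, 0.0000, -0.2500), dt=0.8 → body Δ=(-0.1430, 0.0144, -0.2000) → world pose (-0.0392, -0.2379, -0.7000)
step 3: ξ=(vx,vy,ωz)=(-0.0900, 0.0000, -0.5000), dt=0.8 → body Δ=(-0.0701, 0.0142, -0.4000) → world pose (-0.0837, -0.1818, -1.1000)
step 4: ξ=(vx,vy,ωz)=(-0.0450, -0.3150, -0.3750), dt=0.8 → body Δ=(-0.0730, -0.2429, -0.3000) → world pose (-0.3333, -0.2270, -1.4000)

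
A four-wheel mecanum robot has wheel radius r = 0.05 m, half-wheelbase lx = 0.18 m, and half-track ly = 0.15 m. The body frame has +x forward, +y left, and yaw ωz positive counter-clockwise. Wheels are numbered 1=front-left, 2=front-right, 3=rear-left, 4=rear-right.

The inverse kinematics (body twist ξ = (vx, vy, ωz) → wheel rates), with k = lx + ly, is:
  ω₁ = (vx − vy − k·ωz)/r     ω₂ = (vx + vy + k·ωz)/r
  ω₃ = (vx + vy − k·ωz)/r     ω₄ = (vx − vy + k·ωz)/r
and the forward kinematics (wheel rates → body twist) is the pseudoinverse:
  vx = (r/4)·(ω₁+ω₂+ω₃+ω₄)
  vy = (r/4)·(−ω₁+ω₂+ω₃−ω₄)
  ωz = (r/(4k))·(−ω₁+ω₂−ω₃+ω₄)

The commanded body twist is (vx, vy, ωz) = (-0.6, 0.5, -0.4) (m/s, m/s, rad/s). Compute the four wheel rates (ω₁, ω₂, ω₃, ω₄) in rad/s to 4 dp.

(-19.3600, -4.6400, 0.6400, -24.6400)

k = lx + ly = 0.18 + 0.15 = 0.3300;  k·ωz = 0.3300·-0.4 = -0.1320
ω₁ (FL) = (vx − vy − k·ωz)/r = -0.9680/0.05 = -19.3600
ω₂ (FR) = (vx + vy + k·ωz)/r = -0.2320/0.05 = -4.6400
ω₃ (RL) = (vx + vy − k·ωz)/r = 0.0320/0.05 = 0.6400
ω₄ (RR) = (vx − vy + k·ωz)/r = -1.2320/0.05 = -24.6400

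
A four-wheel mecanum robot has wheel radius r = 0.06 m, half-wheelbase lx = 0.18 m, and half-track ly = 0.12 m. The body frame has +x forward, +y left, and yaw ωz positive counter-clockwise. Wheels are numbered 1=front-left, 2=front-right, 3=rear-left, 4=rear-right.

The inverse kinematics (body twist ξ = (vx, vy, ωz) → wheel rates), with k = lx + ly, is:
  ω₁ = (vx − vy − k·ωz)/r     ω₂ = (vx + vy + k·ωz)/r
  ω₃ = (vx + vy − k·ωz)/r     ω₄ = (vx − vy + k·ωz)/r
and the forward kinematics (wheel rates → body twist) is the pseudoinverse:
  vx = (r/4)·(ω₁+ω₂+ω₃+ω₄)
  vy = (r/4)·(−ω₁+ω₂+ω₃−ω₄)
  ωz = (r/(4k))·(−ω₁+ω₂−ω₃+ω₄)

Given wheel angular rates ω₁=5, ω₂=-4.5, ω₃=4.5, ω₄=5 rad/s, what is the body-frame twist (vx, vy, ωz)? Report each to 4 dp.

k = lx + ly = 0.18 + 0.12 = 0.3000
ω₁+ω₂+ω₃+ω₄ = 10.0000  →  vx = (0.06/4)·10.0000 = 0.1500
−ω₁+ω₂+ω₃−ω₄ = -10.0000  →  vy = (0.06/4)·-10.0000 = -0.1500
−ω₁+ω₂−ω₃+ω₄ = -9.0000  →  ωz = (0.06/1.2000)·-9.0000 = -0.4500

(0.1500, -0.1500, -0.4500)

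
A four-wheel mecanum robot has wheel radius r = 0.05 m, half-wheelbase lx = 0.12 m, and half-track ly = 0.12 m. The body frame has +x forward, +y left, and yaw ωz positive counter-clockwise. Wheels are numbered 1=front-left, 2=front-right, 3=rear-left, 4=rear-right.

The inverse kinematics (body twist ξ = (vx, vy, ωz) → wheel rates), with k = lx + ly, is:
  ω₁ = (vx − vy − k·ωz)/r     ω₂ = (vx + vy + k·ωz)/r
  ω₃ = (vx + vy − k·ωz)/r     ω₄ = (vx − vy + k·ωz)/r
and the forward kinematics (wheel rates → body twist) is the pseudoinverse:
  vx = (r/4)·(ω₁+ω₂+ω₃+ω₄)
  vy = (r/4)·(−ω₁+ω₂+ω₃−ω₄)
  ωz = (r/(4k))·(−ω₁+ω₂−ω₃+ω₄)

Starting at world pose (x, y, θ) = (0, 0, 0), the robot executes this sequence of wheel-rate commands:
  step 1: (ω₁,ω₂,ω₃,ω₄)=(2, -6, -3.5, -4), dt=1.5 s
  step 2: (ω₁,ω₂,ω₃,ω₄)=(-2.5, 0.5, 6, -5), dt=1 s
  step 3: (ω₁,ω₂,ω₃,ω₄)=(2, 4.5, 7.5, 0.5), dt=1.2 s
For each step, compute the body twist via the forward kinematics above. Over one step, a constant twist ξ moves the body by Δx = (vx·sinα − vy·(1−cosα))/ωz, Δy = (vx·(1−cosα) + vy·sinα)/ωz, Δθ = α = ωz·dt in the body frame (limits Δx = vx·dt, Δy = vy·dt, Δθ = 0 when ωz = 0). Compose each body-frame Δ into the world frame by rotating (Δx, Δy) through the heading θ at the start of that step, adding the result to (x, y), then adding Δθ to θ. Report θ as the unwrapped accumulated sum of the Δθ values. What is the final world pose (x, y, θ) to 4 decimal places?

step 1: ξ=(vx,vy,ωz)=(-0.1438, -0.0938, -0.4427), dt=1.5 → body Δ=(-0.2451, -0.0615, -0.6641) → world pose (-0.2451, -0.0615, -0.6641)
step 2: ξ=(vx,vy,ωz)=(-0.0125, 0.1750, -0.4167), dt=1.0 → body Δ=(0.0238, 0.1725, -0.4167) → world pose (-0.1200, 0.0597, -1.0807)
step 3: ξ=(vx,vy,ωz)=(0.1812, 0.1187, -0.2344), dt=1.2 → body Δ=(0.2346, 0.1102, -0.2812) → world pose (0.0876, -0.0954, -1.3620)

(0.0876, -0.0954, -1.3620)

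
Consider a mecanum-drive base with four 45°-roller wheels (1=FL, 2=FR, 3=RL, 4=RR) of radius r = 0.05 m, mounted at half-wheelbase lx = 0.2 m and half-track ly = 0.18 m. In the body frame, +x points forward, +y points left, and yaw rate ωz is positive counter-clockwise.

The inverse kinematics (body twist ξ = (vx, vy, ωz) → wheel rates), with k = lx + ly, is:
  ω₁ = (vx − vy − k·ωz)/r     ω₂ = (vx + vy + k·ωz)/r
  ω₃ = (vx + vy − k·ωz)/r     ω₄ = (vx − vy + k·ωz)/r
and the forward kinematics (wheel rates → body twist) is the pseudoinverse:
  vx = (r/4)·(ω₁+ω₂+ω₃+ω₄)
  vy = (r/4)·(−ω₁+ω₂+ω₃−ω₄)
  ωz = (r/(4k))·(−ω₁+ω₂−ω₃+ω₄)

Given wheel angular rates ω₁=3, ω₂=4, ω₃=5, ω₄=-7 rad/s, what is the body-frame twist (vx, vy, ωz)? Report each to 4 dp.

(0.0625, 0.1625, -0.3618)

k = lx + ly = 0.2 + 0.18 = 0.3800
ω₁+ω₂+ω₃+ω₄ = 5.0000  →  vx = (0.05/4)·5.0000 = 0.0625
−ω₁+ω₂+ω₃−ω₄ = 13.0000  →  vy = (0.05/4)·13.0000 = 0.1625
−ω₁+ω₂−ω₃+ω₄ = -11.0000  →  ωz = (0.05/1.5200)·-11.0000 = -0.3618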